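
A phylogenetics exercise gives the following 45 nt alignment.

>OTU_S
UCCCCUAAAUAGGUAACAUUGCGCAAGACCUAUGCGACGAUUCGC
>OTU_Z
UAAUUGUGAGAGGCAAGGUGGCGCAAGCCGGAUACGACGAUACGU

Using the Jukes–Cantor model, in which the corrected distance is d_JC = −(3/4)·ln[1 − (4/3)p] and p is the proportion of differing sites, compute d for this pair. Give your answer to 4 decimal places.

0.5716

Mismatches occur at site 2 (C/A), site 3 (C/A), site 4 (C/U), site 5 (C/U), site 6 (U/G), site 7 (A/U), site 8 (A/G), site 10 (U/G), site 14 (U/C), site 17 (C/G), site 18 (A/G), site 20 (U/G), site 28 (A/C), site 30 (C/G), site 31 (U/G), site 34 (G/A), site 42 (U/A), site 45 (C/U).
p = 18/45 = 0.400000.
d = −0.75 · ln(1 − (4/3)·0.400000) = −0.75 · ln(0.466667) = −0.75 · (-0.762139) = 0.5716.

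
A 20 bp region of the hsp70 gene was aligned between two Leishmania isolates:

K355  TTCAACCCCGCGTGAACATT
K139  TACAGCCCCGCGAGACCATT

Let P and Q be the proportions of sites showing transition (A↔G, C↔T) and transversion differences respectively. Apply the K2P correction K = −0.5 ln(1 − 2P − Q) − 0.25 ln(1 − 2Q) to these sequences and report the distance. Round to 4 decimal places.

0.2330

Differing sites — 2:T/A (Tv); 5:A/G (Ti); 13:T/A (Tv); 16:A/C (Tv).
Of the 4 differences, 1 transition and 3 transversions over 20 sites: P = 1/20 = 0.050000, Q = 3/20 = 0.150000.
d = −0.5·ln(0.750000) − 0.25·ln(0.700000) = −0.5·(-0.287682) − 0.25·(-0.356675) = 0.2330.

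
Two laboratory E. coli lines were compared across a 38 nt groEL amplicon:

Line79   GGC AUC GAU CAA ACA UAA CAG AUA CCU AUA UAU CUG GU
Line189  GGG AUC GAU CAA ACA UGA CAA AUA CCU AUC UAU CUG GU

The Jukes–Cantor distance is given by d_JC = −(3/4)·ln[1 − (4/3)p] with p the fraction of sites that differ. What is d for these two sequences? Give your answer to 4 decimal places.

Mismatches occur at site 3 (C→G), site 17 (A→G), site 21 (G→A), site 30 (A→C).
p = 4/38 = 0.105263.
d = −0.75 · ln(1 − (4/3)·0.105263) = −0.75 · ln(0.859649) = −0.75 · (-0.151231) = 0.1134.

0.1134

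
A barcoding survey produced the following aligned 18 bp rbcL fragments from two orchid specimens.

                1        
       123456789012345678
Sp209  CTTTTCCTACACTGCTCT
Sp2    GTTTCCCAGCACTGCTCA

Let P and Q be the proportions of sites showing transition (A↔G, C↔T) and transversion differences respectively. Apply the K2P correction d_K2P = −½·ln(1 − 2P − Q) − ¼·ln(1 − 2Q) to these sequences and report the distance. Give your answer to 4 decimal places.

The sequences differ at positions 1 (C/G, transversion), 5 (T/C, transition), 8 (T/A, transversion), 9 (A/G, transition), 18 (T/A, transversion).
Of the 5 differences, 2 transitions and 3 transversions over 18 sites: P = 2/18 = 0.111111, Q = 3/18 = 0.166667.
d = −0.5·ln(0.611111) − 0.25·ln(0.666666) = −0.5·(-0.492477) − 0.25·(-0.405466) = 0.3476.

0.3476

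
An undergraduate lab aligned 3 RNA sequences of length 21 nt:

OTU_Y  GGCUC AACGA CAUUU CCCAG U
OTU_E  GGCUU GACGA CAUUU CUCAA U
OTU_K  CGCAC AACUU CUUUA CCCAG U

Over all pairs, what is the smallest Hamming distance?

Pairwise Hamming distances:
  OTU_Y vs OTU_E: 4
  OTU_Y vs OTU_K: 6
  OTU_E vs OTU_K: 10
The smallest is 4, between OTU_Y and OTU_E.

4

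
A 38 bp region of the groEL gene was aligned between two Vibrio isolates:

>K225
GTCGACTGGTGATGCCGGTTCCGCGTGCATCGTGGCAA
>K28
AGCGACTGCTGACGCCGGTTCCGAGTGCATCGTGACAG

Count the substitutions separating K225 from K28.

7

Differing sites — 1:G/A; 2:T/G; 9:G/C; 13:T/C; 24:C/A; 35:G/A; 38:A/G.
That gives 7 mismatches out of 38 aligned sites, so the Hamming distance is 7.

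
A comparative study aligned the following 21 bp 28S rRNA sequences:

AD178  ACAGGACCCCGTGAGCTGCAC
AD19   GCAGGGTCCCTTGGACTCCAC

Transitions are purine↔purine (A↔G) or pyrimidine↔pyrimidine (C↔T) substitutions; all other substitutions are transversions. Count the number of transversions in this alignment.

2

Differing sites — 1:A/G (Ti); 6:A/G (Ti); 7:C/T (Ti); 11:G/T (Tv); 14:A/G (Ti); 15:G/A (Ti); 18:G/C (Tv).
Of the 7 differences, 5 transitions and 2 transversions, so the answer is 2.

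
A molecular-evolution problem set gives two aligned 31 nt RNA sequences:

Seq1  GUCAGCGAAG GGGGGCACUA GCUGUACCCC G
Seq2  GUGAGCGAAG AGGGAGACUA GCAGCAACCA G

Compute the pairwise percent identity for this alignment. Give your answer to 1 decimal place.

74.2%

Differing sites — 3:C/G; 11:G/A; 15:G/A; 16:C/G; 23:U/A; 25:U/C; 27:C/A; 30:C/A.
23 of the 31 sites match, so the percent identity is 23/31 × 100 = 74.2%.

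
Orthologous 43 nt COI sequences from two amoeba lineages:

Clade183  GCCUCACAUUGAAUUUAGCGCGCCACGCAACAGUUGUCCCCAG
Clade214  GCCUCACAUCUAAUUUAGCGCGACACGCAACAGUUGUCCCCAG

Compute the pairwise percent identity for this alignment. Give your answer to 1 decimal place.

Mismatches occur at site 10 (U→C), site 11 (G→U), site 23 (C→A).
40 of the 43 sites match, so the percent identity is 40/43 × 100 = 93.0%.

93.0%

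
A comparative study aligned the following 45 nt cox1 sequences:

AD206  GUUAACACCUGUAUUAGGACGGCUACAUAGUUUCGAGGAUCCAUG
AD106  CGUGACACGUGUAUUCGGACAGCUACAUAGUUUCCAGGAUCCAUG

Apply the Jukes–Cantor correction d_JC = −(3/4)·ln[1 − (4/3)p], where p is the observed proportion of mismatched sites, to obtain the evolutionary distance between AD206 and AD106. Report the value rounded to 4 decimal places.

0.1743

Differing sites — 1:G/C; 2:U/G; 4:A/G; 9:C/G; 16:A/C; 21:G/A; 35:G/C.
p = 7/45 = 0.155556.
d = −0.75 · ln(1 − (4/3)·0.155556) = −0.75 · ln(0.792592) = −0.75 · (-0.232447) = 0.1743.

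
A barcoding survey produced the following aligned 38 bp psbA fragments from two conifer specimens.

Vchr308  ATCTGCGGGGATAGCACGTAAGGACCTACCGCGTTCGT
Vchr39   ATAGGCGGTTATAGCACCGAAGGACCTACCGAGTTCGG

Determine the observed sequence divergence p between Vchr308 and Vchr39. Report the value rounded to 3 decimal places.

0.211

The sequences differ at positions 3 (C/A), 4 (T/G), 9 (G/T), 10 (G/T), 18 (G/C), 19 (T/G), 32 (C/A), 38 (T/G).
There are 8 differences over 38 sites, so p = 8/38 = 0.211.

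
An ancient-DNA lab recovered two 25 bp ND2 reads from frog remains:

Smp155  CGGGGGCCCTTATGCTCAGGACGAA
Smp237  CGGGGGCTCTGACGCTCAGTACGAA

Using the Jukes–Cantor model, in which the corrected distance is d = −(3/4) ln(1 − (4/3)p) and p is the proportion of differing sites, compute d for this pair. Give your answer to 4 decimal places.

The sequences differ at positions 8 (C/T), 11 (T/G), 13 (T/C), 20 (G/T).
p = 4/25 = 0.160000.
d = −0.75 · ln(1 − (4/3)·0.160000) = −0.75 · ln(0.786667) = −0.75 · (-0.239950) = 0.1800.

0.1800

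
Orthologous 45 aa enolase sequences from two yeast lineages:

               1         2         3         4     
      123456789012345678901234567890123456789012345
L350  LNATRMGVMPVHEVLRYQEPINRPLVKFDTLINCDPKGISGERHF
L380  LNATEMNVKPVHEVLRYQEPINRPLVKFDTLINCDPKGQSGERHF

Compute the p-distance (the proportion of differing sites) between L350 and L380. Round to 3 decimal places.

Differing sites — 5:R/E; 7:G/N; 9:M/K; 39:I/Q.
There are 4 differences over 45 sites, so p = 4/45 = 0.089.

0.089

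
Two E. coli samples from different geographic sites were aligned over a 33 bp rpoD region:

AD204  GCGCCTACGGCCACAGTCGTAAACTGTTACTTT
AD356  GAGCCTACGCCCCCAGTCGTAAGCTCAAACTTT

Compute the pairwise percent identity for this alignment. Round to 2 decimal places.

78.79%

The sequences differ at positions 2 (C/A), 10 (G/C), 13 (A/C), 23 (A/G), 26 (G/C), 27 (T/A), 28 (T/A).
26 of the 33 sites match, so the percent identity is 26/33 × 100 = 78.79%.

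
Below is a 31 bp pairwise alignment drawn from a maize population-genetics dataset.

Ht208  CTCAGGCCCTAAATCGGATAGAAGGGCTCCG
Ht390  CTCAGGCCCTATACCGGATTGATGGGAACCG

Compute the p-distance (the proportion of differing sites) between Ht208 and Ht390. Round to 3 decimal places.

Differing sites — 12:A/T; 14:T/C; 20:A/T; 23:A/T; 27:C/A; 28:T/A.
There are 6 differences over 31 sites, so p = 6/31 = 0.194.

0.194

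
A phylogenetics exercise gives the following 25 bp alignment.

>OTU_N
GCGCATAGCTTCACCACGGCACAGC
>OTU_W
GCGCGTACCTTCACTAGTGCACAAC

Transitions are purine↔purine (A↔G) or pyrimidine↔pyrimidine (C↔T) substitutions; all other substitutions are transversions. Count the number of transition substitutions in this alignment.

3

Differing sites — 5:A/G (Ti); 8:G/C (Tv); 15:C/T (Ti); 17:C/G (Tv); 18:G/T (Tv); 24:G/A (Ti).
Of the 6 differences, 3 transitions and 3 transversions, so the answer is 3.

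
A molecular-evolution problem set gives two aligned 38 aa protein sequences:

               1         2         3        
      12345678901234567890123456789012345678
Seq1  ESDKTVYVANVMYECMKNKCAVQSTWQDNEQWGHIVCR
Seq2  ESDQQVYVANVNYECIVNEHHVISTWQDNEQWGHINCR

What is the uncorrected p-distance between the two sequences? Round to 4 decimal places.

0.2632

The sequences differ at positions 4 (K/Q), 5 (T/Q), 12 (M/N), 16 (M/I), 17 (K/V), 19 (K/E), 20 (C/H), 21 (A/H), 23 (Q/I), 36 (V/N).
There are 10 differences over 38 sites, so p = 10/38 = 0.2632.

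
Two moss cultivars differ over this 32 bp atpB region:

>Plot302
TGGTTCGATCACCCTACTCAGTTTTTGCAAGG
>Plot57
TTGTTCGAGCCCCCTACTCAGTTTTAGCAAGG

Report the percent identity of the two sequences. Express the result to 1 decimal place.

Differing sites — 2:G/T; 9:T/G; 11:A/C; 26:T/A.
28 of the 32 sites match, so the percent identity is 28/32 × 100 = 87.5%.

87.5%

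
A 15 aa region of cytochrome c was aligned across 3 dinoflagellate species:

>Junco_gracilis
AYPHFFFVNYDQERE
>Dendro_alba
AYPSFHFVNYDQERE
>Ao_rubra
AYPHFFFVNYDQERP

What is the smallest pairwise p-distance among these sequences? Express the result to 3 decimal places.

Pairwise Hamming distances:
  Junco_gracilis vs Dendro_alba: 2
  Junco_gracilis vs Ao_rubra: 1
  Dendro_alba vs Ao_rubra: 3
The smallest is 1 mismatch, between Junco_gracilis and Ao_rubra; p = 1/15 = 0.067.

0.067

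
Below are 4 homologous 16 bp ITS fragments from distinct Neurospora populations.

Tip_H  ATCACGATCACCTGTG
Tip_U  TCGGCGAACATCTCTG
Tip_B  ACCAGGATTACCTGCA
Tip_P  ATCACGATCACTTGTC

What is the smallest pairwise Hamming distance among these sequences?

2

Pairwise Hamming distances:
  Tip_H vs Tip_U: 7
  Tip_H vs Tip_B: 5
  Tip_H vs Tip_P: 2
  Tip_U vs Tip_B: 10
  Tip_U vs Tip_P: 9
  Tip_B vs Tip_P: 6
The smallest is 2, between Tip_H and Tip_P.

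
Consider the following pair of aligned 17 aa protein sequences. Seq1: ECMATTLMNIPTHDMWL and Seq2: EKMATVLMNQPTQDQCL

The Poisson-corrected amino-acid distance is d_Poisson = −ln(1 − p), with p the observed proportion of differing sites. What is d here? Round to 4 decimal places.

0.4353

The sequences differ at positions 2 (C/K), 6 (T/V), 10 (I/Q), 13 (H/Q), 15 (M/Q), 16 (W/C).
p = 6/17 = 0.352941.
d = −ln(1 − 0.352941) = −ln(0.647059) = 0.4353.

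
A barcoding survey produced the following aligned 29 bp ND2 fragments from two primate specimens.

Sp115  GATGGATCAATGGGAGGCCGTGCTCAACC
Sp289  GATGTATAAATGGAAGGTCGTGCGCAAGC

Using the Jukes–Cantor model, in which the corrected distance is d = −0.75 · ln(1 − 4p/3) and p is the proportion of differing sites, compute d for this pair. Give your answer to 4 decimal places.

Mismatches occur at site 5 (G→T), site 8 (C→A), site 14 (G→A), site 18 (C→T), site 24 (T→G), site 28 (C→G).
p = 6/29 = 0.206897.
d = −0.75 · ln(1 − (4/3)·0.206897) = −0.75 · ln(0.724137) = −0.75 · (-0.322775) = 0.2421.

0.2421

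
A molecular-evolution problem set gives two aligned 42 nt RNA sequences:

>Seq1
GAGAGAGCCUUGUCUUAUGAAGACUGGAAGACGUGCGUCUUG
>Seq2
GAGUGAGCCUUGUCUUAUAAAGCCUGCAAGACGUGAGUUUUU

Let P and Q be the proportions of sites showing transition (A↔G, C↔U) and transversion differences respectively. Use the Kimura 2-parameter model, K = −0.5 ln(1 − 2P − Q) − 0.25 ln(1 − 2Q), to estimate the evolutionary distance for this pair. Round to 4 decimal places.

0.1886

Mismatches occur at site 4 (A/U, transversion), site 19 (G/A, transition), site 23 (A/C, transversion), site 27 (G/C, transversion), site 36 (C/A, transversion), site 39 (C/U, transition), site 42 (G/U, transversion).
Of the 7 differences, 2 transitions and 5 transversions over 42 sites: P = 2/42 = 0.047619, Q = 5/42 = 0.119048.
d = −0.5·ln(0.785714) − 0.25·ln(0.761904) = −0.5·(-0.241162) − 0.25·(-0.271935) = 0.1886.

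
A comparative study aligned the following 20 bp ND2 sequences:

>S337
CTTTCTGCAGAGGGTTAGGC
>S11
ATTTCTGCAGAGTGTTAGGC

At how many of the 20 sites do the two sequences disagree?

Mismatches occur at site 1 (C→A), site 13 (G→T).
That gives 2 mismatches out of 20 aligned sites, so the Hamming distance is 2.

2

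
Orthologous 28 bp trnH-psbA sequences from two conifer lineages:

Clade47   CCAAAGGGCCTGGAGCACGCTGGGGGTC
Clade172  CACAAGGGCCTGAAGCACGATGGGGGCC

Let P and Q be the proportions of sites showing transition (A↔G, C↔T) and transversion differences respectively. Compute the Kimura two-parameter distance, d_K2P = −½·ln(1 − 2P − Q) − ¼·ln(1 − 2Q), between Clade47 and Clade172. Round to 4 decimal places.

0.2041

The sequences differ at positions 2 (C/A, transversion), 3 (A/C, transversion), 13 (G/A, transition), 20 (C/A, transversion), 27 (T/C, transition).
Of the 5 differences, 2 transitions and 3 transversions over 28 sites: P = 2/28 = 0.071429, Q = 3/28 = 0.107143.
d = −0.5·ln(0.749999) − 0.25·ln(0.785714) = −0.5·(-0.287683) − 0.25·(-0.241162) = 0.2041.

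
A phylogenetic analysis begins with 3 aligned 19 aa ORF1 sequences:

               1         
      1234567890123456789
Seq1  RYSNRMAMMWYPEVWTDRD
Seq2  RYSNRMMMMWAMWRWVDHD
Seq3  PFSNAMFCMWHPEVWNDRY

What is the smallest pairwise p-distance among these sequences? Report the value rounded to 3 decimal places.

Pairwise Hamming distances:
  Seq1 vs Seq2: 7
  Seq1 vs Seq3: 8
  Seq2 vs Seq3: 12
The smallest is 7 mismatches, between Seq1 and Seq2; p = 7/19 = 0.368.

0.368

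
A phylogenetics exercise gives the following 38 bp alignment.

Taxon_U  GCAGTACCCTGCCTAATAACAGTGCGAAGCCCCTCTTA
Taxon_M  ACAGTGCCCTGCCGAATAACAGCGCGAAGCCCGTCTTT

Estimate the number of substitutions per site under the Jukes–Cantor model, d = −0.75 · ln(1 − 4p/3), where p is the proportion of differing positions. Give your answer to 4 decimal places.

0.1773

Mismatches occur at site 1 (G/A), site 6 (A/G), site 14 (T/G), site 23 (T/C), site 33 (C/G), site 38 (A/T).
p = 6/38 = 0.157895.
d = −0.75 · ln(1 − (4/3)·0.157895) = −0.75 · ln(0.789473) = −0.75 · (-0.236390) = 0.1773.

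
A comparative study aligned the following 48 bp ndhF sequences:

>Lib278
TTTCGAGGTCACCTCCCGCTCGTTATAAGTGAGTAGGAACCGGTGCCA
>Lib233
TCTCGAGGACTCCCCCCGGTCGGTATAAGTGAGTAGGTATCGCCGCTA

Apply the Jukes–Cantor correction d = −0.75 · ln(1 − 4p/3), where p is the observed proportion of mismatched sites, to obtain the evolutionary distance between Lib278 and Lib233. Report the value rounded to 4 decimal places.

0.2735

Differing sites — 2:T/C; 9:T/A; 11:A/T; 14:T/C; 19:C/G; 23:T/G; 38:A/T; 40:C/T; 43:G/C; 44:T/C; 47:C/T.
p = 11/48 = 0.229167.
d = −0.75 · ln(1 − (4/3)·0.229167) = −0.75 · ln(0.694444) = −0.75 · (-0.364644) = 0.2735.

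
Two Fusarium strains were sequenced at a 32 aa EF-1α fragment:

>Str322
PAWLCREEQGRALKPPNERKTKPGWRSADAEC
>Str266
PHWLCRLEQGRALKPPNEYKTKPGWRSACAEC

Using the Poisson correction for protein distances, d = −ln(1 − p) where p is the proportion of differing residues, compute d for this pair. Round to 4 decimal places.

The sequences differ at positions 2 (A/H), 7 (E/L), 19 (R/Y), 29 (D/C).
p = 4/32 = 0.125000.
d = −ln(1 − 0.125000) = −ln(0.875000) = 0.1335.

0.1335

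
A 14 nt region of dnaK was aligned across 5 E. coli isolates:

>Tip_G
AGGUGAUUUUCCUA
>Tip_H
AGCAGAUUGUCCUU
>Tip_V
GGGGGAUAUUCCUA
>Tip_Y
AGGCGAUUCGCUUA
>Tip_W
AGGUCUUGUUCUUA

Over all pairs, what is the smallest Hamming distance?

3

Pairwise Hamming distances:
  Tip_G vs Tip_H: 4
  Tip_G vs Tip_V: 3
  Tip_G vs Tip_Y: 4
  Tip_G vs Tip_W: 4
  Tip_H vs Tip_V: 6
  Tip_H vs Tip_Y: 6
  Tip_H vs Tip_W: 8
  Tip_V vs Tip_Y: 6
  Tip_V vs Tip_W: 6
  Tip_Y vs Tip_W: 6
The smallest is 3, between Tip_G and Tip_V.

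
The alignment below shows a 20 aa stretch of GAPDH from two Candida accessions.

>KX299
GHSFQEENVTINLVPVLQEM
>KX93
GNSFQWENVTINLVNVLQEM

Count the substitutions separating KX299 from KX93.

3

The sequences differ at positions 2 (H/N), 6 (E/W), 15 (P/N).
That gives 3 mismatches out of 20 aligned sites, so the Hamming distance is 3.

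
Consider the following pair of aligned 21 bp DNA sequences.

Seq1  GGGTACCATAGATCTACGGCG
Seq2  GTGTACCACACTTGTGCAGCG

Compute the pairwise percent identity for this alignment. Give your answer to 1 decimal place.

66.7%

The sequences differ at positions 2 (G/T), 9 (T/C), 11 (G/C), 12 (A/T), 14 (C/G), 16 (A/G), 18 (G/A).
14 of the 21 sites match, so the percent identity is 14/21 × 100 = 66.7%.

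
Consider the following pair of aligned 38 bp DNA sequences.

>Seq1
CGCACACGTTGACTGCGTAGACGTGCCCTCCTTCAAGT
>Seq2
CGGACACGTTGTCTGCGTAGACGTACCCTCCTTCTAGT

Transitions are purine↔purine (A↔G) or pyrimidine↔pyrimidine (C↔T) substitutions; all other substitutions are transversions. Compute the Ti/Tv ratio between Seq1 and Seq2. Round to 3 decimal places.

0.333

Differing sites — 3:C/G (Tv); 12:A/T (Tv); 25:G/A (Ti); 35:A/T (Tv).
Of the 4 differences, 1 transition and 3 transversions, so Ti/Tv = 1/3 = 0.333.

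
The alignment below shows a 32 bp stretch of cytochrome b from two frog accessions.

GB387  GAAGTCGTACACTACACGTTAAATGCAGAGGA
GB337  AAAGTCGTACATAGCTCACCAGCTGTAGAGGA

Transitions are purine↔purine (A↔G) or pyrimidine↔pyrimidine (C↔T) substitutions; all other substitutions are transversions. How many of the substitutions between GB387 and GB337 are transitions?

Differing sites — 1:G/A (Ti); 12:C/T (Ti); 13:T/A (Tv); 14:A/G (Ti); 16:A/T (Tv); 18:G/A (Ti); 19:T/C (Ti); 20:T/C (Ti); 22:A/G (Ti); 23:A/C (Tv); 26:C/T (Ti).
Of the 11 differences, 8 transitions and 3 transversions, so the answer is 8.

8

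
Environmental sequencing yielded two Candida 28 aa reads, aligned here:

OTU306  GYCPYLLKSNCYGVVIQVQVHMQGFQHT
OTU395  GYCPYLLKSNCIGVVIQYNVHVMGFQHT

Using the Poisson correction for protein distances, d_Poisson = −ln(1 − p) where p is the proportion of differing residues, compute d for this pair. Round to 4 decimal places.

0.1967

Differing sites — 12:Y/I; 18:V/Y; 19:Q/N; 22:M/V; 23:Q/M.
p = 5/28 = 0.178571.
d = −ln(1 − 0.178571) = −ln(0.821429) = 0.1967.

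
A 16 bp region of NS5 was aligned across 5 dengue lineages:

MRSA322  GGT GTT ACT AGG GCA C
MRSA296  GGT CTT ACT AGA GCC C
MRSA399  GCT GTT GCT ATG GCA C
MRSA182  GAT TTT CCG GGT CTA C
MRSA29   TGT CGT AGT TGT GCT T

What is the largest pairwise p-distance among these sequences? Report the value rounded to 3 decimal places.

Pairwise Hamming distances:
  MRSA322 vs MRSA296: 3
  MRSA322 vs MRSA399: 3
  MRSA322 vs MRSA182: 8
  MRSA322 vs MRSA29: 8
  MRSA296 vs MRSA399: 6
  MRSA296 vs MRSA182: 9
  MRSA296 vs MRSA29: 7
  MRSA399 vs MRSA182: 9
  MRSA399 vs MRSA29: 11
  MRSA182 vs MRSA29: 12
The largest is 12 mismatches, between MRSA182 and MRSA29; p = 12/16 = 0.750.

0.750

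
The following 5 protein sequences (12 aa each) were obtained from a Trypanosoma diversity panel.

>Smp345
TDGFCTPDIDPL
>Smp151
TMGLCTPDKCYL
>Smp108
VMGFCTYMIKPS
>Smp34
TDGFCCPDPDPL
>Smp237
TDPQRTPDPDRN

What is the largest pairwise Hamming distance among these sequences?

11

Pairwise Hamming distances:
  Smp345 vs Smp151: 5
  Smp345 vs Smp108: 6
  Smp345 vs Smp34: 2
  Smp345 vs Smp237: 6
  Smp151 vs Smp108: 8
  Smp151 vs Smp34: 6
  Smp151 vs Smp237: 8
  Smp108 vs Smp34: 8
  Smp108 vs Smp237: 11
  Smp34 vs Smp237: 6
The largest is 11, between Smp108 and Smp237.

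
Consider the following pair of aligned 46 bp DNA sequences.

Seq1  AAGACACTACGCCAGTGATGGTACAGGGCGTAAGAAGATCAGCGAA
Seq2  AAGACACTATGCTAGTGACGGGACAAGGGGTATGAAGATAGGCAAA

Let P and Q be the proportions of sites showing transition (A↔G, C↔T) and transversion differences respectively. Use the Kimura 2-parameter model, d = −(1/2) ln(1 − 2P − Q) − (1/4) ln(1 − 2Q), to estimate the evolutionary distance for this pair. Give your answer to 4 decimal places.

0.2615

The sequences differ at positions 10 (C/T, transition), 13 (C/T, transition), 19 (T/C, transition), 22 (T/G, transversion), 26 (G/A, transition), 29 (C/G, transversion), 33 (A/T, transversion), 40 (C/A, transversion), 41 (A/G, transition), 44 (G/A, transition).
Of the 10 differences, 6 transitions and 4 transversions over 46 sites: P = 6/46 = 0.130435, Q = 4/46 = 0.086957.
d = −0.5·ln(0.652173) − 0.25·ln(0.826086) = −0.5·(-0.427445) − 0.25·(-0.191056) = 0.2615.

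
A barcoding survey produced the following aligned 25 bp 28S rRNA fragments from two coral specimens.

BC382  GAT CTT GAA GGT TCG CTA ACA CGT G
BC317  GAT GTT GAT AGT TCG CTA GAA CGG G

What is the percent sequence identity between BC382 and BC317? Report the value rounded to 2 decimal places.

76.00%

Mismatches occur at site 4 (C→G), site 9 (A→T), site 10 (G→A), site 19 (A→G), site 20 (C→A), site 24 (T→G).
19 of the 25 sites match, so the percent identity is 19/25 × 100 = 76.00%.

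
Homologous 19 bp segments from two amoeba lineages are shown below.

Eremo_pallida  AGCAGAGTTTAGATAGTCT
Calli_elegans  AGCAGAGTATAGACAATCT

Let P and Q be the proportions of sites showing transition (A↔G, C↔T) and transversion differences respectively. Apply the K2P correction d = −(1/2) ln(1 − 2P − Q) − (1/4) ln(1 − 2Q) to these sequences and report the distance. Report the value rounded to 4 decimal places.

0.1805

The sequences differ at positions 9 (T/A, transversion), 14 (T/C, transition), 16 (G/A, transition).
Of the 3 differences, 2 transitions and 1 transversion over 19 sites: P = 2/19 = 0.105263, Q = 1/19 = 0.052632.
d = −0.5·ln(0.736842) − 0.25·ln(0.894736) = −0.5·(-0.305382) − 0.25·(-0.111227) = 0.1805.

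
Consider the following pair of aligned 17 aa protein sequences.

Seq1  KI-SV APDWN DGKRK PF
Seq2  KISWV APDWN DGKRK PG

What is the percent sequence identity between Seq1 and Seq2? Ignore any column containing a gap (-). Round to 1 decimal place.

87.5%

Excluding the 1 gap column leaves 16 comparable sites.
Differing sites — 4:S/W; 17:F/G.
14 of the 16 comparable sites match, so the percent identity is 14/16 × 100 = 87.5%.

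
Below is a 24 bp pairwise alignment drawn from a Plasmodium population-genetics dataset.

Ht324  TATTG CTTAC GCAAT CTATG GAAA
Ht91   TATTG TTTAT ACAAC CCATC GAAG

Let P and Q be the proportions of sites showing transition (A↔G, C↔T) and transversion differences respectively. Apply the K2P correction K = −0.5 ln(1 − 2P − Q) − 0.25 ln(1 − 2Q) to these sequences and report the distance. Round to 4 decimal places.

0.4118

The sequences differ at positions 6 (C/T, transition), 10 (C/T, transition), 11 (G/A, transition), 15 (T/C, transition), 17 (T/C, transition), 20 (G/C, transversion), 24 (A/G, transition).
Of the 7 differences, 6 transitions and 1 transversion over 24 sites: P = 6/24 = 0.250000, Q = 1/24 = 0.041667.
d = −0.5·ln(0.458333) − 0.25·ln(0.916666) = −0.5·(-0.780159) − 0.25·(-0.087012) = 0.4118.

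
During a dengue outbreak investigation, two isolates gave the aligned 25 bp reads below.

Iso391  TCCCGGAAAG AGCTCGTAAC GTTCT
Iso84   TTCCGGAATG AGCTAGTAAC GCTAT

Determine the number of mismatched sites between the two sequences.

5

Differing sites — 2:C/T; 9:A/T; 15:C/A; 22:T/C; 24:C/A.
That gives 5 mismatches out of 25 aligned sites, so the Hamming distance is 5.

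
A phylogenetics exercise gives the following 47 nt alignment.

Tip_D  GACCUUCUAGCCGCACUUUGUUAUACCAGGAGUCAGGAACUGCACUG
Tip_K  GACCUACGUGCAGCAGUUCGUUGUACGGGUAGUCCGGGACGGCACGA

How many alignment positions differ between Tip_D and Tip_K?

15

Differing sites — 6:U/A; 8:U/G; 9:A/U; 12:C/A; 16:C/G; 19:U/C; 23:A/G; 27:C/G; 28:A/G; 30:G/U; 35:A/C; 38:A/G; 41:U/G; 46:U/G; 47:G/A.
That gives 15 mismatches out of 47 aligned sites, so the Hamming distance is 15.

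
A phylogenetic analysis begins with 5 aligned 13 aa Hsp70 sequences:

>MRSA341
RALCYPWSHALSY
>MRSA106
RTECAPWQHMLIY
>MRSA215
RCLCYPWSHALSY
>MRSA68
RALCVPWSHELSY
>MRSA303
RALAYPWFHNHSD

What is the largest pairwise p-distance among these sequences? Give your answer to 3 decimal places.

Pairwise Hamming distances:
  MRSA341 vs MRSA106: 6
  MRSA341 vs MRSA215: 1
  MRSA341 vs MRSA68: 2
  MRSA341 vs MRSA303: 5
  MRSA106 vs MRSA215: 6
  MRSA106 vs MRSA68: 6
  MRSA106 vs MRSA303: 9
  MRSA215 vs MRSA68: 3
  MRSA215 vs MRSA303: 6
  MRSA68 vs MRSA303: 6
The largest is 9 mismatches, between MRSA106 and MRSA303; p = 9/13 = 0.692.

0.692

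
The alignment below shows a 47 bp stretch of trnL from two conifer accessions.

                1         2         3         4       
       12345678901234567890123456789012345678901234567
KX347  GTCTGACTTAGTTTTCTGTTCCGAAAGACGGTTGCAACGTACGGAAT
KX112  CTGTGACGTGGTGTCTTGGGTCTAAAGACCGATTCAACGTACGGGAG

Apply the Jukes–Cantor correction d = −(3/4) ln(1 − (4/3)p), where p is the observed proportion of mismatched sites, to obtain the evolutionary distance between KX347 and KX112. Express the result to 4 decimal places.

0.4537

Mismatches occur at site 1 (G↔C), site 3 (C↔G), site 8 (T↔G), site 10 (A↔G), site 13 (T↔G), site 15 (T↔C), site 16 (C↔T), site 19 (T↔G), site 20 (T↔G), site 21 (C↔T), site 23 (G↔T), site 30 (G↔C), site 32 (T↔A), site 34 (G↔T), site 45 (A↔G), site 47 (T↔G).
p = 16/47 = 0.340426.
d = −0.75 · ln(1 − (4/3)·0.340426) = −0.75 · ln(0.546099) = −0.75 · (-0.604955) = 0.4537.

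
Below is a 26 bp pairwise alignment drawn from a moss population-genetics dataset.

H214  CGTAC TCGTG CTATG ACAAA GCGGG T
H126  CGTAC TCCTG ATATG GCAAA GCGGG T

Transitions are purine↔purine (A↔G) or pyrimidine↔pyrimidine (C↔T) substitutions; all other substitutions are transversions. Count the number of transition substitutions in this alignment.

Mismatches occur at site 8 (G→C, transversion), site 11 (C→A, transversion), site 16 (A→G, transition).
Of the 3 differences, 1 transition and 2 transversions, so the answer is 1.

1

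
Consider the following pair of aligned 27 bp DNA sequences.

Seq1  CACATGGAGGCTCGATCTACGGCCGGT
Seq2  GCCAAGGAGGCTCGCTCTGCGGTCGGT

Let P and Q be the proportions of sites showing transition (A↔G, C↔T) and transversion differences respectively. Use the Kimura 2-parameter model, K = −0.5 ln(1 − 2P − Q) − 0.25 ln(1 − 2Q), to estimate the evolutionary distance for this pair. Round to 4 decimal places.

The sequences differ at positions 1 (C/G, transversion), 2 (A/C, transversion), 5 (T/A, transversion), 15 (A/C, transversion), 19 (A/G, transition), 23 (C/T, transition).
Of the 6 differences, 2 transitions and 4 transversions over 27 sites: P = 2/27 = 0.074074, Q = 4/27 = 0.148148.
d = −0.5·ln(0.703704) − 0.25·ln(0.703704) = −0.5·(-0.351397) − 0.25·(-0.351397) = 0.2635.

0.2635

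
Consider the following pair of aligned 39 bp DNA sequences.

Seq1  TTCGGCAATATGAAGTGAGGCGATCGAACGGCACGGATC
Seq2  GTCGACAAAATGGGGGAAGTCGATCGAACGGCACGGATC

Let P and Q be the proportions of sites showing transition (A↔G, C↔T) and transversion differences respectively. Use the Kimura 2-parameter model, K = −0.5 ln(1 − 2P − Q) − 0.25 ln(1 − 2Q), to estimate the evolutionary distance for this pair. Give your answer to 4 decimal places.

0.2413

Mismatches occur at site 1 (T↔G, transversion), site 5 (G↔A, transition), site 9 (T↔A, transversion), site 13 (A↔G, transition), site 14 (A↔G, transition), site 16 (T↔G, transversion), site 17 (G↔A, transition), site 20 (G↔T, transversion).
Of the 8 differences, 4 transitions and 4 transversions over 39 sites: P = 4/39 = 0.102564, Q = 4/39 = 0.102564.
d = −0.5·ln(0.692308) − 0.25·ln(0.794872) = −0.5·(-0.367724) − 0.25·(-0.229574) = 0.2413.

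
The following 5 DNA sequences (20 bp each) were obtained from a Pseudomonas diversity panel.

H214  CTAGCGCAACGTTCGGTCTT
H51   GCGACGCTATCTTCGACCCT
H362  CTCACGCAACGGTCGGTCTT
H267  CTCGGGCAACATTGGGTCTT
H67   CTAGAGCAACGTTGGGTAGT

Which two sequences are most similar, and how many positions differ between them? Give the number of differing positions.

3

Pairwise Hamming distances:
  H214 vs H51: 10
  H214 vs H362: 3
  H214 vs H267: 4
  H214 vs H67: 4
  H51 vs H362: 10
  H51 vs H267: 12
  H51 vs H67: 13
  H362 vs H267: 5
  H362 vs H67: 7
  H267 vs H67: 5
The smallest is 3, between H214 and H362.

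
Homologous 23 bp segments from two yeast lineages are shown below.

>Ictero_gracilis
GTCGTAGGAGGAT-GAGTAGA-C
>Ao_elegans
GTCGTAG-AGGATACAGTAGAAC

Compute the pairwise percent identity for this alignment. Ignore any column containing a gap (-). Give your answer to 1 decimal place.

Excluding the 3 gap columns leaves 20 comparable sites.
A single mismatch occurs at site 15 (G↔C).
19 of the 20 comparable sites match, so the percent identity is 19/20 × 100 = 95.0%.

95.0%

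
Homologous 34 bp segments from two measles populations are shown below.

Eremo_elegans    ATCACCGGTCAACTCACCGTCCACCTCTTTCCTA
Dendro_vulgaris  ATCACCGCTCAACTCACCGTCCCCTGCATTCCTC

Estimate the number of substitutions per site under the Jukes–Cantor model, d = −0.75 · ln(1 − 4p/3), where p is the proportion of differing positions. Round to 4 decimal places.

Differing sites — 8:G/C; 23:A/C; 25:C/T; 26:T/G; 28:T/A; 34:A/C.
p = 6/34 = 0.176471.
d = −0.75 · ln(1 − (4/3)·0.176471) = −0.75 · ln(0.764705) = −0.75 · (-0.268265) = 0.2012.

0.2012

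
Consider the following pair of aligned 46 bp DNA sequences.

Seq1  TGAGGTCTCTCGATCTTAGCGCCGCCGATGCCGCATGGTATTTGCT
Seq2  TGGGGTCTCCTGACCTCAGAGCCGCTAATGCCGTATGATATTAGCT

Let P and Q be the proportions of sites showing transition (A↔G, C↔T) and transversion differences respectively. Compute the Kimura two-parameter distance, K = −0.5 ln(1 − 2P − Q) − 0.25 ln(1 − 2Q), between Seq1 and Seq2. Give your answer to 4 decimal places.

0.3080

The sequences differ at positions 3 (A/G, transition), 10 (T/C, transition), 11 (C/T, transition), 14 (T/C, transition), 17 (T/C, transition), 20 (C/A, transversion), 26 (C/T, transition), 27 (G/A, transition), 34 (C/T, transition), 38 (G/A, transition), 43 (T/A, transversion).
Of the 11 differences, 9 transitions and 2 transversions over 46 sites: P = 9/46 = 0.195652, Q = 2/46 = 0.043478.
d = −0.5·ln(0.565218) − 0.25·ln(0.913044) = −0.5·(-0.570544) − 0.25·(-0.090971) = 0.3080.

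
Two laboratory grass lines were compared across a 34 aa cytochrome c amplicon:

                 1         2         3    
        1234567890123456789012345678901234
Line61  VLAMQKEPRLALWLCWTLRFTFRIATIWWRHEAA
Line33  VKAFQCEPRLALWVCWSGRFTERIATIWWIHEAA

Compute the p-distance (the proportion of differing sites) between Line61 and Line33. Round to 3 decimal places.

0.235

Mismatches occur at site 2 (L/K), site 4 (M/F), site 6 (K/C), site 14 (L/V), site 17 (T/S), site 18 (L/G), site 22 (F/E), site 30 (R/I).
There are 8 differences over 34 sites, so p = 8/34 = 0.235.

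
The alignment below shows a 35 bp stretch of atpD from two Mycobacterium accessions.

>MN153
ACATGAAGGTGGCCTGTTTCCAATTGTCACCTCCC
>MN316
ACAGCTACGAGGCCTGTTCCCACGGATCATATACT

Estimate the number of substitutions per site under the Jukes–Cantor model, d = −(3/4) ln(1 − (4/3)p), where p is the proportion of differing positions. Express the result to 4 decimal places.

0.5716

Mismatches occur at site 4 (T/G), site 5 (G/C), site 6 (A/T), site 8 (G/C), site 10 (T/A), site 19 (T/C), site 23 (A/C), site 24 (T/G), site 25 (T/G), site 26 (G/A), site 30 (C/T), site 31 (C/A), site 33 (C/A), site 35 (C/T).
p = 14/35 = 0.400000.
d = −0.75 · ln(1 − (4/3)·0.400000) = −0.75 · ln(0.466667) = −0.75 · (-0.762139) = 0.5716.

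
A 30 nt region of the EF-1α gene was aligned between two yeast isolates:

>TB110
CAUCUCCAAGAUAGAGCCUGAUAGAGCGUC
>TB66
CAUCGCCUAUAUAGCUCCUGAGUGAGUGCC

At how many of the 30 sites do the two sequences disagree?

Mismatches occur at site 5 (U/G), site 8 (A/U), site 10 (G/U), site 15 (A/C), site 16 (G/U), site 22 (U/G), site 23 (A/U), site 27 (C/U), site 29 (U/C).
That gives 9 mismatches out of 30 aligned sites, so the Hamming distance is 9.

9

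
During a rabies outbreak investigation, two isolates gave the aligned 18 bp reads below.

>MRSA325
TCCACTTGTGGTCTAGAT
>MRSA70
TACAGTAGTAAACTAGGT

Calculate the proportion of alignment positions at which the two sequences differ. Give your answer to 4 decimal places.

Mismatches occur at site 2 (C→A), site 5 (C→G), site 7 (T→A), site 10 (G→A), site 11 (G→A), site 12 (T→A), site 17 (A→G).
There are 7 differences over 18 sites, so p = 7/18 = 0.3889.

0.3889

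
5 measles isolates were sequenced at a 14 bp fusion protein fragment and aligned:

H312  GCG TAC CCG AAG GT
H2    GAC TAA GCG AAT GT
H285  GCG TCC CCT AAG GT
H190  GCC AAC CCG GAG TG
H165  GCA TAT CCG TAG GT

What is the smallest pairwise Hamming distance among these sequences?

2

Pairwise Hamming distances:
  H312 vs H2: 5
  H312 vs H285: 2
  H312 vs H190: 5
  H312 vs H165: 3
  H2 vs H285: 7
  H2 vs H190: 8
  H2 vs H165: 6
  H285 vs H190: 7
  H285 vs H165: 5
  H190 vs H165: 6
The smallest is 2, between H312 and H285.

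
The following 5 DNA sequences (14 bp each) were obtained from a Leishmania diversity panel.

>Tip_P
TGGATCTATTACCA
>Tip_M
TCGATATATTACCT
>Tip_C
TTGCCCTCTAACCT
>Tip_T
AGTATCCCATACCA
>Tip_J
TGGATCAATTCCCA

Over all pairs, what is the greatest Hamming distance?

Pairwise Hamming distances:
  Tip_P vs Tip_M: 3
  Tip_P vs Tip_C: 6
  Tip_P vs Tip_T: 5
  Tip_P vs Tip_J: 2
  Tip_M vs Tip_C: 6
  Tip_M vs Tip_T: 8
  Tip_M vs Tip_J: 5
  Tip_C vs Tip_T: 9
  Tip_C vs Tip_J: 8
  Tip_T vs Tip_J: 6
The largest is 9, between Tip_C and Tip_T.

9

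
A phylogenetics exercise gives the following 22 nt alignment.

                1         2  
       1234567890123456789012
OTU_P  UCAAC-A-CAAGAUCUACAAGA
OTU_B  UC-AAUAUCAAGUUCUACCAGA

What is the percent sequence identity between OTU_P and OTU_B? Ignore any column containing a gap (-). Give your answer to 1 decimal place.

84.2%

Excluding the 3 gap columns leaves 19 comparable sites.
Mismatches occur at site 5 (C→A), site 13 (A→U), site 19 (A→C).
16 of the 19 comparable sites match, so the percent identity is 16/19 × 100 = 84.2%.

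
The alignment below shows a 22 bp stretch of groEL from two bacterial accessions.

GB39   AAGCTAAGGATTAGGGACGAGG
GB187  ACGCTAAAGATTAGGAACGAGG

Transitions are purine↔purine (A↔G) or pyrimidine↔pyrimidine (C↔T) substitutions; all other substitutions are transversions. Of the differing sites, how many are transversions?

Differing sites — 2:A/C (Tv); 8:G/A (Ti); 16:G/A (Ti).
Of the 3 differences, 2 transitions and 1 transversion, so the answer is 1.

1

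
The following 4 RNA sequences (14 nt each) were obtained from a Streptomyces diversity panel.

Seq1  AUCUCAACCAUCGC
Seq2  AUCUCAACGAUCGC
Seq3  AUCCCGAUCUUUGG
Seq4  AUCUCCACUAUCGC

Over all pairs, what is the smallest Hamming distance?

1

Pairwise Hamming distances:
  Seq1 vs Seq2: 1
  Seq1 vs Seq3: 6
  Seq1 vs Seq4: 2
  Seq2 vs Seq3: 7
  Seq2 vs Seq4: 2
  Seq3 vs Seq4: 7
The smallest is 1, between Seq1 and Seq2.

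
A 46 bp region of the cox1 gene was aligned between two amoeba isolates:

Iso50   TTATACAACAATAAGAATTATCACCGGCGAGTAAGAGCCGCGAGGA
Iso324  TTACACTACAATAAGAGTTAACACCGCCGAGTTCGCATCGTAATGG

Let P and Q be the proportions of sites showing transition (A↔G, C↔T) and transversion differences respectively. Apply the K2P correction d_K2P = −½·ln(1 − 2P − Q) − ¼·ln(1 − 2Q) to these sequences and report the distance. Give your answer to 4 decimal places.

The sequences differ at positions 4 (T/C, transition), 7 (A/T, transversion), 17 (A/G, transition), 21 (T/A, transversion), 27 (G/C, transversion), 33 (A/T, transversion), 34 (A/C, transversion), 36 (A/C, transversion), 37 (G/A, transition), 38 (C/T, transition), 41 (C/T, transition), 42 (G/A, transition), 44 (G/T, transversion), 46 (A/G, transition).
Of the 14 differences, 7 transitions and 7 transversions over 46 sites: P = 7/46 = 0.152174, Q = 7/46 = 0.152174.
d = −0.5·ln(0.543478) − 0.25·ln(0.695652) = −0.5·(-0.609766) − 0.25·(-0.362906) = 0.3956.

0.3956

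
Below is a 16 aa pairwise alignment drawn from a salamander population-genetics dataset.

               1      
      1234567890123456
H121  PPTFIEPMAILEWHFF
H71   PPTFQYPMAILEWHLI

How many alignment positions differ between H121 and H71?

The sequences differ at positions 5 (I/Q), 6 (E/Y), 15 (F/L), 16 (F/I).
That gives 4 mismatches out of 16 aligned sites, so the Hamming distance is 4.

4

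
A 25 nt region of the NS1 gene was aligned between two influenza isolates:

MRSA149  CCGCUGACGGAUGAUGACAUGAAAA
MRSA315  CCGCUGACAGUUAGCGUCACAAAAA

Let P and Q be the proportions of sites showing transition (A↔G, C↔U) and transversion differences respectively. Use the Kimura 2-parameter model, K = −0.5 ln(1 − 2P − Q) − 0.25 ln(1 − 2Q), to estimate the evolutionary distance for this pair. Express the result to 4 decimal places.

The sequences differ at positions 9 (G/A, transition), 11 (A/U, transversion), 13 (G/A, transition), 14 (A/G, transition), 15 (U/C, transition), 17 (A/U, transversion), 20 (U/C, transition), 21 (G/A, transition).
Of the 8 differences, 6 transitions and 2 transversions over 25 sites: P = 6/25 = 0.240000, Q = 2/25 = 0.080000.
d = −0.5·ln(0.440000) − 0.25·ln(0.840000) = −0.5·(-0.820981) − 0.25·(-0.174353) = 0.4541.

0.4541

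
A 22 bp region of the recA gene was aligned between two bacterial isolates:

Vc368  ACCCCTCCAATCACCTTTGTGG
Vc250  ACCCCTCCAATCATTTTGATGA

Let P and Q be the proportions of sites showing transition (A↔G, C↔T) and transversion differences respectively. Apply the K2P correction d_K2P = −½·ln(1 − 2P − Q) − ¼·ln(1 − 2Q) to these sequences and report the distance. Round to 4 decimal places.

Mismatches occur at site 14 (C/T, transition), site 15 (C/T, transition), site 18 (T/G, transversion), site 19 (G/A, transition), site 22 (G/A, transition).
Of the 5 differences, 4 transitions and 1 transversion over 22 sites: P = 4/22 = 0.181818, Q = 1/22 = 0.045455.
d = −0.5·ln(0.590909) − 0.25·ln(0.909090) = −0.5·(-0.526093) − 0.25·(-0.095311) = 0.2869.

0.2869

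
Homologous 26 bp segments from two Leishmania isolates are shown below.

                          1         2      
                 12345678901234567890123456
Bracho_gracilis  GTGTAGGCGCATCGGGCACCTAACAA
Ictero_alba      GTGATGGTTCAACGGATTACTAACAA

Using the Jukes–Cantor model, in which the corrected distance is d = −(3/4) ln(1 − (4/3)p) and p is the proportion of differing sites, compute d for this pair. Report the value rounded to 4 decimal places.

0.4643

The sequences differ at positions 4 (T/A), 5 (A/T), 8 (C/T), 9 (G/T), 12 (T/A), 16 (G/A), 17 (C/T), 18 (A/T), 19 (C/A).
p = 9/26 = 0.346154.
d = −0.75 · ln(1 − (4/3)·0.346154) = −0.75 · ln(0.538461) = −0.75 · (-0.619040) = 0.4643.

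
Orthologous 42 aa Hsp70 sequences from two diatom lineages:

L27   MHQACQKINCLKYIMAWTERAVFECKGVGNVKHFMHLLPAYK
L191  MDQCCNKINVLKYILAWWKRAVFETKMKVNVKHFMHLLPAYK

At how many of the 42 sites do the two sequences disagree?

Mismatches occur at site 2 (H↔D), site 4 (A↔C), site 6 (Q↔N), site 10 (C↔V), site 15 (M↔L), site 18 (T↔W), site 19 (E↔K), site 25 (C↔T), site 27 (G↔M), site 28 (V↔K), site 29 (G↔V).
That gives 11 mismatches out of 42 aligned sites, so the Hamming distance is 11.

11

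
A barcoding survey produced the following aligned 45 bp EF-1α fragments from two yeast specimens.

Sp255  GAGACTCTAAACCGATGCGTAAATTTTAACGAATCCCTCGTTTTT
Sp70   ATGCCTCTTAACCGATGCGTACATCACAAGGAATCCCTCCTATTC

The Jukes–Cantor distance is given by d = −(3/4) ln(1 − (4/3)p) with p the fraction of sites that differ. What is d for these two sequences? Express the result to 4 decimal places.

Differing sites — 1:G/A; 2:A/T; 4:A/C; 9:A/T; 22:A/C; 25:T/C; 26:T/A; 27:T/C; 30:C/G; 40:G/C; 42:T/A; 45:T/C.
p = 12/45 = 0.266667.
d = −0.75 · ln(1 − (4/3)·0.266667) = −0.75 · ln(0.644444) = −0.75 · (-0.439367) = 0.3295.

0.3295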